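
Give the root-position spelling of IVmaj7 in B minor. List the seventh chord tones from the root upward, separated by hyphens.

E-G#-B-D#

IVmaj7 is built on scale degree 4, which is E in both B minor and its parallel. Stacking thirds in B major on E gives E–G#–B–D#.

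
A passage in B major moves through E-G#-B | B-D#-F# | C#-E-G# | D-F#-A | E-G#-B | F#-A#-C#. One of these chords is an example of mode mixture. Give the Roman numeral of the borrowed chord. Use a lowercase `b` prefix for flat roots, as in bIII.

The diatonic triads in B major are B, C#m, D#m, E, F#, G#m, A#dim. E–G#–B = E, B–D#–F# = B, C#–E–G# = C#m and F#–A#–C# = F# are all diatonic. D–F#–A is not: scale degree 3 in B major carries D#m (iii). In B minor the chord on that degree is D, so here it functions as bIII, borrowed from the parallel minor.

bIII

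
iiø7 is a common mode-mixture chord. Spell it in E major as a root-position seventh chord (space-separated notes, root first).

iiø7 is built on scale degree 2, which is F# in both E major and its parallel. In E minor the chord on F# is F#–A–C–E.

F# A C E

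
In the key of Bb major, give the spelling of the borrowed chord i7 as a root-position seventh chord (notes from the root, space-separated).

The root, Bb, is scale degree 1 — the same note in Bb major and Bb minor; only the chord quality changes. Stacking thirds in Bb minor on Bb gives Bb–Db–F–Ab.

Bb Db F Ab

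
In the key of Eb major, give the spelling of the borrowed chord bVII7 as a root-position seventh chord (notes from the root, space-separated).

Db F Ab Cb

The root of bVII7 is the lowered 7th degree: D becomes Db. Building the dominant-seventh chord from the parallel minor on Db: Db–F–Ab–Cb.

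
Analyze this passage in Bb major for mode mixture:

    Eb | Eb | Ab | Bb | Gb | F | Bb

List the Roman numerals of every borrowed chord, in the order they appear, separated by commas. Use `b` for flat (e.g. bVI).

bVII, bVI

Bb major has the diatonic set Bb, Cm, Dm, Eb, F, Gm, Adim. Eb, Bb and F all belong to that set. Ab (Ab–C–Eb) is not: scale degree 7 in Bb major carries Adim (vii°). In Bb minor the chord on that degree is Ab, so here it functions as bVII, borrowed from the parallel minor. Gb (Gb–Bb–Db) doesn't fit — on degree 6 Bb major would have Gm (vi). Gb is the degree-6 chord of Bb minor, so it is the borrowed bVI.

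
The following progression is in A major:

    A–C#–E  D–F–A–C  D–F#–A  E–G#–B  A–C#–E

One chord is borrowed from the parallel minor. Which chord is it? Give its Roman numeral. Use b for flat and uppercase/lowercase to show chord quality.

In A major the diatonic chords are A, Bm, C#m, D, E, F#m, G#dim. A–C#–E = A, D–F#–A = D and E–G#–B = E all belong to that set. D–F–A–C doesn't fit — on degree 4 A major would have D (IV). Dm7 is the degree-4 chord of A minor, so it is the borrowed iv7.

iv7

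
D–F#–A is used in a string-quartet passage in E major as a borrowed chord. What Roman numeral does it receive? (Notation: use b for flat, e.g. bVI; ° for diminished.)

bVII

D is the lowered form of scale degree 7 in E major (the diatonic degree 7 is D#). The diatonic chord on degree 7 would be D#dim (vii°), but D–F#–A is the major chord from E minor. As a borrowed chord it is labeled bVII.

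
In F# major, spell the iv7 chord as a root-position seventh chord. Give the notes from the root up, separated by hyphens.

The root, B, is scale degree 4 — the same note in F# major and F# minor; only the chord quality changes. Building the minor-seventh chord from the parallel minor on B: B–D–F#–A.

B-D-F#-A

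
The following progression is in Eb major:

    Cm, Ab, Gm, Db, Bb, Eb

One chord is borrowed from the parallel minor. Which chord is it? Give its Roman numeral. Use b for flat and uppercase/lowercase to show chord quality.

In Eb major the diatonic chords are Eb, Fm, Gm, Ab, Bb, Cm, Ddim. Cm, Ab, Gm, Bb and Eb are all diatonic. Db (Db–F–Ab) doesn't fit — on degree 7 Eb major would have Ddim (vii°). Db is the degree-7 chord of Eb minor, so it is the borrowed bVII.

bVII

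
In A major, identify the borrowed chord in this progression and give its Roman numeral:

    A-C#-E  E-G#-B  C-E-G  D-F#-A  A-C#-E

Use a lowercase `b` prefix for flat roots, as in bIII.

bIII

The diatonic triads in A major are A, Bm, C#m, D, E, F#m, G#dim. Of the given chords, A–C#–E = A, E–G#–B = E and D–F#–A = D are diatonic. C–E–G doesn't fit — on degree 3 A major would have C#m (iii). C is the degree-3 chord of A minor, so it is the borrowed bIII.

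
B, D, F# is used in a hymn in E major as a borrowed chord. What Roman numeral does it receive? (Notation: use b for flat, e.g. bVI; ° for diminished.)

v

B is scale degree 5 in E major. B–D–F# is a minor chord — the form found in E minor, not the diatonic V (B). Borrowed into E major it is written v.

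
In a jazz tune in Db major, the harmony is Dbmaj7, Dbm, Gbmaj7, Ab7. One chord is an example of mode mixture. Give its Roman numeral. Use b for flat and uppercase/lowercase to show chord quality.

i

In Db major the diatonic chords are Db, Ebm, Fm, Gb, Ab, Bbm, Cdim. Dbmaj7, Gbmaj7 and Ab7 all belong to that set. Dbm (Db–Fb–Ab) doesn't fit — on degree 1 Db major would have Db (I). Dbm is the degree-1 chord of Db minor, so it is the borrowed i.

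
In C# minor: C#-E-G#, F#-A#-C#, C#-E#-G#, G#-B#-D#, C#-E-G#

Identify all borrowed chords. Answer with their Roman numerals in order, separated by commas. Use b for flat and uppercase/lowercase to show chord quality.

IV, I

In C# minor (with V from harmonic minor) the diatonic chords are C#m, D#dim, E, F#m, G#, A, B. Of the given chords, C#–E–G# = C#m and G#–B#–D# = G# are diatonic. F#–A#–C# doesn't fit — on degree 4 C# minor would have F#m (iv). F# is the degree-4 chord of C# major, so it is the borrowed IV. C#–E#–G# is not: scale degree 1 in C# minor carries C#m (i). In C# major the chord on that degree is C#, so here it functions as I, borrowed from the parallel major.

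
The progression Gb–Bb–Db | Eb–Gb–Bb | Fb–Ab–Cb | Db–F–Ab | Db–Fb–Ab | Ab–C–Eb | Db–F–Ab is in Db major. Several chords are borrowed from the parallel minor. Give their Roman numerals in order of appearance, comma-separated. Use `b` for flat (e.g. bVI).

bIII, i

Db major has the diatonic set Db, Ebm, Fm, Gb, Ab, Bbm, Cdim. Of the given chords, Gb–Bb–Db = Gb, Eb–Gb–Bb = Ebm, Db–F–Ab = Db and Ab–C–Eb = Ab are diatonic. Fb–Ab–Cb is not: scale degree 3 in Db major carries Fm (iii). In Db minor the chord on that degree is Fb, so here it functions as bIII, borrowed from the parallel minor. But Db–Fb–Ab is foreign: the diatonic I on degree 1 is Db, whereas Dbm comes from Db minor. It is labeled i.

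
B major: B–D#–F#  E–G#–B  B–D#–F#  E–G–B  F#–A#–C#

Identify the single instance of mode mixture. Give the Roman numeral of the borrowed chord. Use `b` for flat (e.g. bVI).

The diatonic triads in B major are B, C#m, D#m, E, F#, G#m, A#dim. B–D#–F# = B, E–G#–B = E and F#–A#–C# = F# all belong to that set. E–G–B doesn't fit — on degree 4 B major would have E (IV). Em is the degree-4 chord of B minor, so it is the borrowed iv.

iv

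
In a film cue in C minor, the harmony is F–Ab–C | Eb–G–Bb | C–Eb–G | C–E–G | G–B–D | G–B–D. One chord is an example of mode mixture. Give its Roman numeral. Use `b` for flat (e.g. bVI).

I

The diatonic triads in C minor (with V from harmonic minor) are Cm, Ddim, Eb, Fm, G, Ab, Bb. Of the given chords, F–Ab–C = Fm, Eb–G–Bb = Eb, C–Eb–G = Cm and G–B–D = G are diatonic. But C–E–G is foreign: the diatonic i on degree 1 is Cm, whereas C comes from C major. It is labeled I.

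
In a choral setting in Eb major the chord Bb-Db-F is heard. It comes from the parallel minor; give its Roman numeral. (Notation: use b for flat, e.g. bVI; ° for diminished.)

The root Bb is the diatonic 5th degree of Eb major; the borrowing shows in the chord quality. Bb–Db–F is a minor chord — the form found in Eb minor, not the diatonic V (Bb). Borrowed into Eb major it is written v.

v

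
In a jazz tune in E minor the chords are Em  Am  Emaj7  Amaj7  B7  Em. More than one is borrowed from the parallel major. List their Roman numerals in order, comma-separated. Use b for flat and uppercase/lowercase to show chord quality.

E minor has the diatonic set Em, F#dim, G, Am, B, C, D (with V from harmonic minor). Em, Am and B7 all belong to that set. But Emaj7 (E–G#–B–D#) is foreign: the diatonic i on degree 1 is Em, whereas Emaj7 comes from E major. It is labeled Imaj7. Amaj7 (A–C#–E–G#) doesn't fit — on degree 4 E minor would have Am (iv). Amaj7 is the degree-4 chord of E major, so it is the borrowed IVmaj7.

Imaj7, IVmaj7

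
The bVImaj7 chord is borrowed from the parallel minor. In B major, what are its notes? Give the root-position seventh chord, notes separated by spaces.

G B D F#

The root of bVImaj7 is the lowered 6th degree: G# becomes G. Stacking thirds in B minor on G gives G–B–D–F#.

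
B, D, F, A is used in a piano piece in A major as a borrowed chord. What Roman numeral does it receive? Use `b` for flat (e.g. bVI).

iiø7

The root B is the diatonic 2nd degree of A major; the borrowing shows in the chord quality. Diatonically A major has Bm (ii) on that degree; B–D–F–A is instead the half-diminished-seventh chord native to A minor, so it takes the label iiø7.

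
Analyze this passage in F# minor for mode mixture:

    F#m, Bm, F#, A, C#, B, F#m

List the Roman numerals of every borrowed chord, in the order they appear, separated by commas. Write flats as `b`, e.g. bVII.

The diatonic triads in F# minor (with V from harmonic minor) are F#m, G#dim, A, Bm, C#, D, E. Of the given chords, F#m, Bm, A and C# are diatonic. But F# (F#–A#–C#) is foreign: the diatonic i on degree 1 is F#m, whereas F# comes from F# major. It is labeled I. B (B–D#–F#) is not: scale degree 4 in F# minor carries Bm (iv). In F# major the chord on that degree is B, so here it functions as IV, borrowed from the parallel major.

I, IV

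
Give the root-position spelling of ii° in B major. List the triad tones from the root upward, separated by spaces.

The root, C#, is scale degree 2 — the same note in B major and B minor; only the chord quality changes. Building the diminished chord from the parallel minor on C#: C#–E–G.

C# E G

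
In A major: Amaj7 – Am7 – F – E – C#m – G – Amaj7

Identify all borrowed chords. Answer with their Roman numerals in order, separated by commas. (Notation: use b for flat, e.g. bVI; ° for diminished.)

A major has the diatonic set A, Bm, C#m, D, E, F#m, G#dim. Amaj7, E and C#m are all diatonic. Am7 (A–C–E–G) doesn't fit — on degree 1 A major would have A (I). Am7 is the degree-1 chord of A minor, so it is the borrowed i7. F (F–A–C) is not: scale degree 6 in A major carries F#m (vi). In A minor the chord on that degree is F, so here it functions as bVI, borrowed from the parallel minor. G (G–B–D) is not: scale degree 7 in A major carries G#dim (vii°). In A minor the chord on that degree is G, so here it functions as bVII, borrowed from the parallel minor.

i7, bVI, bVII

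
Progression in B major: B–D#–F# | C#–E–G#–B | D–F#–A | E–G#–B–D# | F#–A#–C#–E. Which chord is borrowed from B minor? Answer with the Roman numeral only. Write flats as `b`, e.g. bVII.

bIII

The diatonic triads in B major are B, C#m, D#m, E, F#, G#m, A#dim. Of the given chords, B–D#–F# = B, C#–E–G#–B = C#m7, E–G#–B–D# = Emaj7 and F#–A#–C#–E = F#7 are diatonic. But D–F#–A is foreign: the diatonic iii on degree 3 is D#m, whereas D comes from B minor. It is labeled bIII.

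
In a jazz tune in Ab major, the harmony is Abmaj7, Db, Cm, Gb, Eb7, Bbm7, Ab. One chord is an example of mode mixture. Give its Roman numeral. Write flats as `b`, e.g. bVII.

In Ab major the diatonic chords are Ab, Bbm, Cm, Db, Eb, Fm, Gdim. Abmaj7, Db, Cm, Eb7, Bbm7 and Ab all belong to that set. Gb (Gb–Bb–Db) is not: scale degree 7 in Ab major carries Gdim (vii°). In Ab minor the chord on that degree is Gb, so here it functions as bVII, borrowed from the parallel minor.

bVII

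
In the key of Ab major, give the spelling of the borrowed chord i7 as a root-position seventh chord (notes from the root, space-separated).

i7 is built on scale degree 1, which is Ab in both Ab major and its parallel. Building the minor-seventh chord from the parallel minor on Ab: Ab–Cb–Eb–Gb.

Ab Cb Eb Gb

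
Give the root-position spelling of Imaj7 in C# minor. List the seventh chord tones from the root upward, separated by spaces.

C# E# G# B#

The root, C#, is scale degree 1 — the same note in C# minor and C# major; only the chord quality changes. In C# major the chord on C# is C#–E#–G#–B#.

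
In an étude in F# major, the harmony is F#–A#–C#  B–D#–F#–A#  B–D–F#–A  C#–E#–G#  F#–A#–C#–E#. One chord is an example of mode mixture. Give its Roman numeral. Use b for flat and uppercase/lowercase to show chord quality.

iv7

In F# major the diatonic chords are F#, G#m, A#m, B, C#, D#m, E#dim. F#–A#–C# = F#, B–D#–F#–A# = Bmaj7, C#–E#–G# = C# and F#–A#–C#–E# = F#maj7 are all diatonic. But B–D–F#–A is foreign: the diatonic IV on degree 4 is B, whereas Bm7 comes from F# minor. It is labeled iv7.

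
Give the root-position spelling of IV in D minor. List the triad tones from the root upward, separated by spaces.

G B D

IV is built on scale degree 4, which is G in both D minor and its parallel. In D major the chord on G is G–B–D.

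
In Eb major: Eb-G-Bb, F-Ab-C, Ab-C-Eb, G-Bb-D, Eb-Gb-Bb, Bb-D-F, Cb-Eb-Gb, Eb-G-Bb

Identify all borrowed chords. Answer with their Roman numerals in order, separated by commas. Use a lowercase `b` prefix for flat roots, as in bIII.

i, bVI

Eb major has the diatonic set Eb, Fm, Gm, Ab, Bb, Cm, Ddim. Of the given chords, Eb–G–Bb = Eb, F–Ab–C = Fm, Ab–C–Eb = Ab, G–Bb–D = Gm and Bb–D–F = Bb are diatonic. Eb–Gb–Bb doesn't fit — on degree 1 Eb major would have Eb (I). Ebm is the degree-1 chord of Eb minor, so it is the borrowed i. But Cb–Eb–Gb is foreign: the diatonic vi on degree 6 is Cm, whereas Cb comes from Eb minor. It is labeled bVI.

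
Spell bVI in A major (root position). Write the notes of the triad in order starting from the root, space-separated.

Scale degree 6 in A major is F#. bVI uses the lowered form, F, taken from A minor. Building the major chord from the parallel minor on F: F–A–C.

F A C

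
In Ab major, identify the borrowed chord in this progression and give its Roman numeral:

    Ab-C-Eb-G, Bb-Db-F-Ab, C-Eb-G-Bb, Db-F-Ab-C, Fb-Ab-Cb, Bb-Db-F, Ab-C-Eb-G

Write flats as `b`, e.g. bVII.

bVI

The diatonic triads in Ab major are Ab, Bbm, Cm, Db, Eb, Fm, Gdim. Of the given chords, Ab–C–Eb–G = Abmaj7, Bb–Db–F–Ab = Bbm7, C–Eb–G–Bb = Cm7, Db–F–Ab–C = Dbmaj7 and Bb–Db–F = Bbm are diatonic. Fb–Ab–Cb is not: scale degree 6 in Ab major carries Fm (vi). In Ab minor the chord on that degree is Fb, so here it functions as bVI, borrowed from the parallel minor.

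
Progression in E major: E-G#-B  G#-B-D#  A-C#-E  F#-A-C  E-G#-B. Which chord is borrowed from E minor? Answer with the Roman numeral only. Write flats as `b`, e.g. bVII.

The diatonic triads in E major are E, F#m, G#m, A, B, C#m, D#dim. Of the given chords, E–G#–B = E, G#–B–D# = G#m and A–C#–E = A are diatonic. But F#–A–C is foreign: the diatonic ii on degree 2 is F#m, whereas F#dim comes from E minor. It is labeled ii°.

ii°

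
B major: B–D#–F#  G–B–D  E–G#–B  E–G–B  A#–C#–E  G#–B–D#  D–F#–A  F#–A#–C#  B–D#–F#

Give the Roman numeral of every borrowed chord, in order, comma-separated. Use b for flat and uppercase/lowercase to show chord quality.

bVI, iv, bIII

In B major the diatonic chords are B, C#m, D#m, E, F#, G#m, A#dim. Of the given chords, B–D#–F# = B, E–G#–B = E, A#–C#–E = A#dim, G#–B–D# = G#m and F#–A#–C# = F# are diatonic. G–B–D is not: scale degree 6 in B major carries G#m (vi). In B minor the chord on that degree is G, so here it functions as bVI, borrowed from the parallel minor. E–G–B doesn't fit — on degree 4 B major would have E (IV). Em is the degree-4 chord of B minor, so it is the borrowed iv. But D–F#–A is foreign: the diatonic iii on degree 3 is D#m, whereas D comes from B minor. It is labeled bIII.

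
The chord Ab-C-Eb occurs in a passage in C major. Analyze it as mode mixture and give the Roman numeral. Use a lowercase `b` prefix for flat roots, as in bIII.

The root Ab is the lowered 6th scale degree — diatonically C major has A there. Diatonically C major has Am (vi) on that degree; Ab–C–Eb is instead the major chord native to C minor, so it takes the label bVI.

bVI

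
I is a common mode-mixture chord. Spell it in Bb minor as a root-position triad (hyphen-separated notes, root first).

I is built on scale degree 1, which is Bb in both Bb minor and its parallel. Stacking thirds in Bb major on Bb gives Bb–D–F.

Bb-D-F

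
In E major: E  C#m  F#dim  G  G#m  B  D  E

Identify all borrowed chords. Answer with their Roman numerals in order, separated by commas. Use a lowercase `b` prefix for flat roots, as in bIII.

The diatonic triads in E major are E, F#m, G#m, A, B, C#m, D#dim. E, C#m, G#m and B are all diatonic. But F#dim (F#–A–C) is foreign: the diatonic ii on degree 2 is F#m, whereas F#dim comes from E minor. It is labeled ii°. But G (G–B–D) is foreign: the diatonic iii on degree 3 is G#m, whereas G comes from E minor. It is labeled bIII. But D (D–F#–A) is foreign: the diatonic vii° on degree 7 is D#dim, whereas D comes from E minor. It is labeled bVII.

ii°, bIII, bVII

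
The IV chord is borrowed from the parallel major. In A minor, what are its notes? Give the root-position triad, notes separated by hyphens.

IV is built on scale degree 4, which is D in both A minor and its parallel. Stacking thirds in A major on D gives D–F#–A.

D-F#-A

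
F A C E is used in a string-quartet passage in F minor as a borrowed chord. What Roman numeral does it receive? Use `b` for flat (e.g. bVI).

The root F is the diatonic 1st degree of F minor; the borrowing shows in the chord quality. F–A–C–E is a major-seventh chord — the form found in F major, not the diatonic i (Fm). Borrowed into F minor it is written Imaj7.

Imaj7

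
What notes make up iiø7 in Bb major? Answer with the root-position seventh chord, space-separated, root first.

The root, C, is scale degree 2 — the same note in Bb major and Bb minor; only the chord quality changes. Stacking thirds in Bb minor on C gives C–Eb–Gb–Bb.

C Eb Gb Bb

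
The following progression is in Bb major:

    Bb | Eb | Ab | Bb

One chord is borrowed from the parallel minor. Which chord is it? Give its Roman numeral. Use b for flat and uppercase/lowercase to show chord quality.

bVII

Bb major has the diatonic set Bb, Cm, Dm, Eb, F, Gm, Adim. Of the given chords, Bb and Eb are diatonic. Ab (Ab–C–Eb) is not: scale degree 7 in Bb major carries Adim (vii°). In Bb minor the chord on that degree is Ab, so here it functions as bVII, borrowed from the parallel minor.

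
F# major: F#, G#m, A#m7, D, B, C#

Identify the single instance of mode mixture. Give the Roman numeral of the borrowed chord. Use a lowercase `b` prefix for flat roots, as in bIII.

F# major has the diatonic set F#, G#m, A#m, B, C#, D#m, E#dim. F#, G#m, A#m7, B and C# are all diatonic. D (D–F#–A) is not: scale degree 6 in F# major carries D#m (vi). In F# minor the chord on that degree is D, so here it functions as bVI, borrowed from the parallel minor.

bVI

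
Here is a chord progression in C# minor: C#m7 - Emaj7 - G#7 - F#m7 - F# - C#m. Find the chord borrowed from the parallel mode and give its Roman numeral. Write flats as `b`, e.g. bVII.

IV

C# minor has the diatonic set C#m, D#dim, E, F#m, G#, A, B (with V from harmonic minor). Of the given chords, C#m7, Emaj7, G#7, F#m7 and C#m are diatonic. F# (F#–A#–C#) is not: scale degree 4 in C# minor carries F#m (iv). In C# major the chord on that degree is F#, so here it functions as IV, borrowed from the parallel major.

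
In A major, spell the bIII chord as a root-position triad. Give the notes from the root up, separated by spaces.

bIII is built on the lowered scale degree 3. In A major degree 3 is C#; lowered it becomes C. Stacking thirds in A minor on C gives C–E–G.

C E G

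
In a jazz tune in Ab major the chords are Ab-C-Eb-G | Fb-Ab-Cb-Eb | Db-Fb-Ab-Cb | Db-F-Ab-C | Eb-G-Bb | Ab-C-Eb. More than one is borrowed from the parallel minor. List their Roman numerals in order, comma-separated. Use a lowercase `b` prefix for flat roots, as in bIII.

bVImaj7, iv7

The diatonic triads in Ab major are Ab, Bbm, Cm, Db, Eb, Fm, Gdim. Ab–C–Eb–G = Abmaj7, Db–F–Ab–C = Dbmaj7, Eb–G–Bb = Eb and Ab–C–Eb = Ab all belong to that set. Fb–Ab–Cb–Eb is not: scale degree 6 in Ab major carries Fm (vi). In Ab minor the chord on that degree is Fbmaj7, so here it functions as bVImaj7, borrowed from the parallel minor. But Db–Fb–Ab–Cb is foreign: the diatonic IV on degree 4 is Db, whereas Dbm7 comes from Ab minor. It is labeled iv7.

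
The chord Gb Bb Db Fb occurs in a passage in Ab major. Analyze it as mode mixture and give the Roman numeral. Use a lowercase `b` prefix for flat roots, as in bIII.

Gb is the lowered form of scale degree 7 in Ab major (the diatonic degree 7 is G). Diatonically Ab major has Gdim (vii°) on that degree; Gb–Bb–Db–Fb is instead the dominant-seventh chord native to Ab minor, so it takes the label bVII7.

bVII7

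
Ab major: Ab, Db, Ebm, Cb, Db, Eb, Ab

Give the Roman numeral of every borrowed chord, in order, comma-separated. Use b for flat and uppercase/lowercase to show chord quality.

The diatonic triads in Ab major are Ab, Bbm, Cm, Db, Eb, Fm, Gdim. Of the given chords, Ab, Db and Eb are diatonic. Ebm (Eb–Gb–Bb) doesn't fit — on degree 5 Ab major would have Eb (V). Ebm is the degree-5 chord of Ab minor, so it is the borrowed v. But Cb (Cb–Eb–Gb) is foreign: the diatonic iii on degree 3 is Cm, whereas Cb comes from Ab minor. It is labeled bIII.

v, bIII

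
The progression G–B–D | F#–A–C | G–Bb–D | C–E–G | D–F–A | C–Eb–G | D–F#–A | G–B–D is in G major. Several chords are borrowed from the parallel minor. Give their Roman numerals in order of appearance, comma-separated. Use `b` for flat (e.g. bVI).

i, v, iv

G major has the diatonic set G, Am, Bm, C, D, Em, F#dim. Of the given chords, G–B–D = G, F#–A–C = F#dim, C–E–G = C and D–F#–A = D are diatonic. But G–Bb–D is foreign: the diatonic I on degree 1 is G, whereas Gm comes from G minor. It is labeled i. D–F–A is not: scale degree 5 in G major carries D (V). In G minor the chord on that degree is Dm, so here it functions as v, borrowed from the parallel minor. C–Eb–G is not: scale degree 4 in G major carries C (IV). In G minor the chord on that degree is Cm, so here it functions as iv, borrowed from the parallel minor.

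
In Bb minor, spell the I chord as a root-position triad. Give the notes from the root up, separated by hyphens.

Bb-D-F

The root, Bb, is scale degree 1 — the same note in Bb minor and Bb major; only the chord quality changes. Building the major chord from the parallel major on Bb: Bb–D–F.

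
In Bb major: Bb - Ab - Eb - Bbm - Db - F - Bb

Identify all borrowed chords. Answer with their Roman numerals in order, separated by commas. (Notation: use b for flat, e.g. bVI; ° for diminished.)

bVII, i, bIII

The diatonic triads in Bb major are Bb, Cm, Dm, Eb, F, Gm, Adim. Bb, Eb and F are all diatonic. But Ab (Ab–C–Eb) is foreign: the diatonic vii° on degree 7 is Adim, whereas Ab comes from Bb minor. It is labeled bVII. But Bbm (Bb–Db–F) is foreign: the diatonic I on degree 1 is Bb, whereas Bbm comes from Bb minor. It is labeled i. Db (Db–F–Ab) is not: scale degree 3 in Bb major carries Dm (iii). In Bb minor the chord on that degree is Db, so here it functions as bIII, borrowed from the parallel minor.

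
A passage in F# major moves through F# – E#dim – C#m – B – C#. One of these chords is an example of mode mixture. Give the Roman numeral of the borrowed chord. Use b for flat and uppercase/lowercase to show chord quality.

In F# major the diatonic chords are F#, G#m, A#m, B, C#, D#m, E#dim. F#, E#dim, B and C# are all diatonic. C#m (C#–E–G#) doesn't fit — on degree 5 F# major would have C# (V). C#m is the degree-5 chord of F# minor, so it is the borrowed v.

v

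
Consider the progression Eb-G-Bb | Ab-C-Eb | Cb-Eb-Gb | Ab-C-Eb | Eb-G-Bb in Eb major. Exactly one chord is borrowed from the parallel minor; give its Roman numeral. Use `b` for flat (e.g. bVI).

bVI

Eb major has the diatonic set Eb, Fm, Gm, Ab, Bb, Cm, Ddim. Eb–G–Bb = Eb and Ab–C–Eb = Ab are both diatonic. But Cb–Eb–Gb is foreign: the diatonic vi on degree 6 is Cm, whereas Cb comes from Eb minor. It is labeled bVI.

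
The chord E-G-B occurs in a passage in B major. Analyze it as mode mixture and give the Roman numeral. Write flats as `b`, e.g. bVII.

The root E is the diatonic 4th degree of B major; the borrowing shows in the chord quality. E–G–B is a minor chord — the form found in B minor, not the diatonic IV (E). Borrowed into B major it is written iv.

iv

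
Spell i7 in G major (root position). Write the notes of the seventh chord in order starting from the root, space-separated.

i7 is built on scale degree 1, which is G in both G major and its parallel. Stacking thirds in G minor on G gives G–Bb–D–F.

G Bb D F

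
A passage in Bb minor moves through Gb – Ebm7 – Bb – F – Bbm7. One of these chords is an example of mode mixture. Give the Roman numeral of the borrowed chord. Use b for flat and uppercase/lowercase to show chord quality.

I

The diatonic triads in Bb minor (with V from harmonic minor) are Bbm, Cdim, Db, Ebm, F, Gb, Ab. Gb, Ebm7, F and Bbm7 all belong to that set. Bb (Bb–D–F) doesn't fit — on degree 1 Bb minor would have Bbm (i). Bb is the degree-1 chord of Bb major, so it is the borrowed I.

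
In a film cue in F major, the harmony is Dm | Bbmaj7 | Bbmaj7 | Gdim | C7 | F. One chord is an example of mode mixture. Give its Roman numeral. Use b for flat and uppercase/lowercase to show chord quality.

In F major the diatonic chords are F, Gm, Am, Bb, C, Dm, Edim. Dm, Bbmaj7, C7 and F are all diatonic. Gdim (G–Bb–Db) doesn't fit — on degree 2 F major would have Gm (ii). Gdim is the degree-2 chord of F minor, so it is the borrowed ii°.

ii°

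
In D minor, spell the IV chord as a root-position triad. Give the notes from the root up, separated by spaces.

G B D

IV is built on scale degree 4, which is G in both D minor and its parallel. Stacking thirds in D major on G gives G–B–D.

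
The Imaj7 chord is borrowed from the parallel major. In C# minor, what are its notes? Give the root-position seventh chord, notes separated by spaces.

The root, C#, is scale degree 1 — the same note in C# minor and C# major; only the chord quality changes. Stacking thirds in C# major on C# gives C#–E#–G#–B#.

C# E# G# B#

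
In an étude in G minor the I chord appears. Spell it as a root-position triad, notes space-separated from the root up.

I is built on scale degree 1, which is G in both G minor and its parallel. Stacking thirds in G major on G gives G–B–D.

G B D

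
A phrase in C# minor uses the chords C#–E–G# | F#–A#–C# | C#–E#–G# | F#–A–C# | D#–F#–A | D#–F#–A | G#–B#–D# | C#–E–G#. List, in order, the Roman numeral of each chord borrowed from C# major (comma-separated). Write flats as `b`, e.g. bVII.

The diatonic triads in C# minor (with V from harmonic minor) are C#m, D#dim, E, F#m, G#, A, B. C#–E–G# = C#m, F#–A–C# = F#m, D#–F#–A = D#dim and G#–B#–D# = G# are all diatonic. F#–A#–C# doesn't fit — on degree 4 C# minor would have F#m (iv). F# is the degree-4 chord of C# major, so it is the borrowed IV. C#–E#–G# is not: scale degree 1 in C# minor carries C#m (i). In C# major the chord on that degree is C#, so here it functions as I, borrowed from the parallel major.

IV, I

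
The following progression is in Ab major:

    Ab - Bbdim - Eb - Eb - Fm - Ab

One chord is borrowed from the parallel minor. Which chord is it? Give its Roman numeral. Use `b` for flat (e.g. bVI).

ii°

In Ab major the diatonic chords are Ab, Bbm, Cm, Db, Eb, Fm, Gdim. Ab, Eb and Fm all belong to that set. Bbdim (Bb–Db–Fb) is not: scale degree 2 in Ab major carries Bbm (ii). In Ab minor the chord on that degree is Bbdim, so here it functions as ii°, borrowed from the parallel minor.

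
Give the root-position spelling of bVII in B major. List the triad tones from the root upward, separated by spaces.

Scale degree 7 in B major is A#. bVII uses the lowered form, A, taken from B minor. Stacking thirds in B minor on A gives A–C#–E.

A C# E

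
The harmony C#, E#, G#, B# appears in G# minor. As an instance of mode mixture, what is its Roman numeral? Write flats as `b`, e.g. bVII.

IVmaj7

C# is scale degree 4 in G# minor. Diatonically G# minor has C#m (iv) on that degree; C#–E#–G#–B# is instead the major-seventh chord native to G# major, so it takes the label IVmaj7.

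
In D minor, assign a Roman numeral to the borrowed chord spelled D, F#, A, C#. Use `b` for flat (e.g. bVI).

D is scale degree 1 in D minor. Diatonically D minor has Dm (i) on that degree; D–F#–A–C# is instead the major-seventh chord native to D major, so it takes the label Imaj7.

Imaj7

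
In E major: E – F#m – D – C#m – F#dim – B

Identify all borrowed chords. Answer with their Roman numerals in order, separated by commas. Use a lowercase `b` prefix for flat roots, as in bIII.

bVII, ii°

The diatonic triads in E major are E, F#m, G#m, A, B, C#m, D#dim. E, F#m, C#m and B are all diatonic. D (D–F#–A) is not: scale degree 7 in E major carries D#dim (vii°). In E minor the chord on that degree is D, so here it functions as bVII, borrowed from the parallel minor. F#dim (F#–A–C) doesn't fit — on degree 2 E major would have F#m (ii). F#dim is the degree-2 chord of E minor, so it is the borrowed ii°.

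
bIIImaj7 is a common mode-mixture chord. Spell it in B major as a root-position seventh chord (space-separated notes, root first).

bIIImaj7 is built on the lowered scale degree 3. In B major degree 3 is D#; lowered it becomes D. Stacking thirds in B minor on D gives D–F#–A–C#.

D F# A C#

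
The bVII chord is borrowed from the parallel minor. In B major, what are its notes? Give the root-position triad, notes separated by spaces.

Scale degree 7 in B major is A#. bVII uses the lowered form, A, taken from B minor. Building the major chord from the parallel minor on A: A–C#–E.

A C# E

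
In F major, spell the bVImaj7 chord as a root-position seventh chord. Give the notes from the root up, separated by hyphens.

Db-F-Ab-C

bVImaj7 is built on the lowered scale degree 6. In F major degree 6 is D; lowered it becomes Db. Building the major-seventh chord from the parallel minor on Db: Db–F–Ab–C.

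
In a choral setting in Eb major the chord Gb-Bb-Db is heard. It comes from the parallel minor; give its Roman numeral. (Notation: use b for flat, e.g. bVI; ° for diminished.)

bIII

The root Gb is the lowered 3rd scale degree — diatonically Eb major has G there. Diatonically Eb major has Gm (iii) on that degree; Gb–Bb–Db is instead the major chord native to Eb minor, so it takes the label bIII.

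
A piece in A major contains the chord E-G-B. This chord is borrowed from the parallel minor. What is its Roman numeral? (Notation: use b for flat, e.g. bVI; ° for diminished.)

The root E is the diatonic 5th degree of A major; the borrowing shows in the chord quality. E–G–B is a minor chord — the form found in A minor, not the diatonic V (E). Borrowed into A major it is written v.

v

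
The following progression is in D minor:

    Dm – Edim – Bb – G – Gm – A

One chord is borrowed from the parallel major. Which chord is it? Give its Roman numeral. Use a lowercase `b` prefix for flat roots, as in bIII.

The diatonic triads in D minor (with V from harmonic minor) are Dm, Edim, F, Gm, A, Bb, C. Of the given chords, Dm, Edim, Bb, Gm and A are diatonic. But G (G–B–D) is foreign: the diatonic iv on degree 4 is Gm, whereas G comes from D major. It is labeled IV.

IV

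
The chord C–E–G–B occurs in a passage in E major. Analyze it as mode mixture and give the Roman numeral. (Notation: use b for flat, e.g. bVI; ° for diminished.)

bVImaj7

C is the lowered form of scale degree 6 in E major (the diatonic degree 6 is C#). Diatonically E major has C#m (vi) on that degree; C–E–G–B is instead the major-seventh chord native to E minor, so it takes the label bVImaj7.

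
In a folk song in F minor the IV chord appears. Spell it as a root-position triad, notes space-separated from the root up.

IV is built on scale degree 4, which is Bb in both F minor and its parallel. Stacking thirds in F major on Bb gives Bb–D–F.

Bb D F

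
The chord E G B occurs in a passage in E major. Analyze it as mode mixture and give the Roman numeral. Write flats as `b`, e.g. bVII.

i

The root E is the diatonic 1st degree of E major; the borrowing shows in the chord quality. The diatonic chord on degree 1 would be E (I), but E–G–B is the minor chord from E minor. As a borrowed chord it is labeled i.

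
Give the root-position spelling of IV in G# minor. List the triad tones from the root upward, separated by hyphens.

C#-E#-G#

IV is built on scale degree 4, which is C# in both G# minor and its parallel. Building the major chord from the parallel major on C#: C#–E#–G#.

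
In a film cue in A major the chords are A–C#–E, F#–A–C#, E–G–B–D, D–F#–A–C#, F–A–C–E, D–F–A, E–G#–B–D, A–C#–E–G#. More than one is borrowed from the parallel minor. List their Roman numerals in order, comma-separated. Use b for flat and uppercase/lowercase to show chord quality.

The diatonic triads in A major are A, Bm, C#m, D, E, F#m, G#dim. Of the given chords, A–C#–E = A, F#–A–C# = F#m, D–F#–A–C# = Dmaj7, E–G#–B–D = E7 and A–C#–E–G# = Amaj7 are diatonic. But E–G–B–D is foreign: the diatonic V on degree 5 is E, whereas Em7 comes from A minor. It is labeled v7. But F–A–C–E is foreign: the diatonic vi on degree 6 is F#m, whereas Fmaj7 comes from A minor. It is labeled bVImaj7. D–F–A doesn't fit — on degree 4 A major would have D (IV). Dm is the degree-4 chord of A minor, so it is the borrowed iv.

v7, bVImaj7, iv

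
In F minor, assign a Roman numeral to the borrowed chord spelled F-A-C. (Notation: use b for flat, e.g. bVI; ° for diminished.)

I

F is scale degree 1 in F minor. The diatonic chord on degree 1 would be Fm (i), but F–A–C is the major chord from F major. As a borrowed chord it is labeled I.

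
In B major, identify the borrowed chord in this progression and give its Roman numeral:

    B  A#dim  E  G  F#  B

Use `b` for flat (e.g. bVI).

bVI

The diatonic triads in B major are B, C#m, D#m, E, F#, G#m, A#dim. B, A#dim, E and F# are all diatonic. G (G–B–D) doesn't fit — on degree 6 B major would have G#m (vi). G is the degree-6 chord of B minor, so it is the borrowed bVI.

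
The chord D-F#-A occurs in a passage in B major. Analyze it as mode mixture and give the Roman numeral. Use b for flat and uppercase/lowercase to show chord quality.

bIII

In B major scale degree 3 is D#; D is its lowered form, from B minor. Diatonically B major has D#m (iii) on that degree; D–F#–A is instead the major chord native to B minor, so it takes the label bIII.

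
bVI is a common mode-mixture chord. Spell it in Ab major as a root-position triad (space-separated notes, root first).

bVI is built on the lowered scale degree 6. In Ab major degree 6 is F; lowered it becomes Fb. Stacking thirds in Ab minor on Fb gives Fb–Ab–Cb.

Fb Ab Cb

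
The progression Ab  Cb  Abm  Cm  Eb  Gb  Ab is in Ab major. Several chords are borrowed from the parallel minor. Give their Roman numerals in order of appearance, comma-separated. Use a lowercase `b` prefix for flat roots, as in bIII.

bIII, i, bVII

Ab major has the diatonic set Ab, Bbm, Cm, Db, Eb, Fm, Gdim. Of the given chords, Ab, Cm and Eb are diatonic. But Cb (Cb–Eb–Gb) is foreign: the diatonic iii on degree 3 is Cm, whereas Cb comes from Ab minor. It is labeled bIII. Abm (Ab–Cb–Eb) is not: scale degree 1 in Ab major carries Ab (I). In Ab minor the chord on that degree is Abm, so here it functions as i, borrowed from the parallel minor. Gb (Gb–Bb–Db) is not: scale degree 7 in Ab major carries Gdim (vii°). In Ab minor the chord on that degree is Gb, so here it functions as bVII, borrowed from the parallel minor.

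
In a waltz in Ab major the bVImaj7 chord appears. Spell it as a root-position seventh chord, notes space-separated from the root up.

The root of bVImaj7 is the lowered 6th degree: F becomes Fb. In Ab minor the chord on Fb is Fb–Ab–Cb–Eb.

Fb Ab Cb Eb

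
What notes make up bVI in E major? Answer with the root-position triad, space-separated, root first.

C E G

bVI is built on the lowered scale degree 6. In E major degree 6 is C#; lowered it becomes C. In E minor the chord on C is C–E–G.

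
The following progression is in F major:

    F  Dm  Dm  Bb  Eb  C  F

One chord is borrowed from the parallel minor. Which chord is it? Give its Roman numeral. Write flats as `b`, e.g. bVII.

The diatonic triads in F major are F, Gm, Am, Bb, C, Dm, Edim. F, Dm, Bb and C are all diatonic. Eb (Eb–G–Bb) is not: scale degree 7 in F major carries Edim (vii°). In F minor the chord on that degree is Eb, so here it functions as bVII, borrowed from the parallel minor.

bVII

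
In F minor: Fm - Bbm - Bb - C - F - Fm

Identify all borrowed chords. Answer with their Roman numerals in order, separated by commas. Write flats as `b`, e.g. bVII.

F minor has the diatonic set Fm, Gdim, Ab, Bbm, C, Db, Eb (with V from harmonic minor). Of the given chords, Fm, Bbm and C are diatonic. Bb (Bb–D–F) is not: scale degree 4 in F minor carries Bbm (iv). In F major the chord on that degree is Bb, so here it functions as IV, borrowed from the parallel major. F (F–A–C) is not: scale degree 1 in F minor carries Fm (i). In F major the chord on that degree is F, so here it functions as I, borrowed from the parallel major.

IV, I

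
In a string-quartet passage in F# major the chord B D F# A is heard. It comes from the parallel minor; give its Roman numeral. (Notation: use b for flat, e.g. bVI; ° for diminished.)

iv7

The root B is the diatonic 4th degree of F# major; the borrowing shows in the chord quality. The diatonic chord on degree 4 would be B (IV), but B–D–F#–A is the minor-seventh chord from F# minor. As a borrowed chord it is labeled iv7.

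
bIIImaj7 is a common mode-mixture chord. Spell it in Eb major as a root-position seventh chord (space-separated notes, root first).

Gb Bb Db F

bIIImaj7 is built on the lowered scale degree 3. In Eb major degree 3 is G; lowered it becomes Gb. Building the major-seventh chord from the parallel minor on Gb: Gb–Bb–Db–F.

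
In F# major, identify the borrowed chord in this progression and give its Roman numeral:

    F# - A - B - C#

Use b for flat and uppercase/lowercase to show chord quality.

bIII

The diatonic triads in F# major are F#, G#m, A#m, B, C#, D#m, E#dim. F#, B and C# all belong to that set. A (A–C#–E) is not: scale degree 3 in F# major carries A#m (iii). In F# minor the chord on that degree is A, so here it functions as bIII, borrowed from the parallel minor.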